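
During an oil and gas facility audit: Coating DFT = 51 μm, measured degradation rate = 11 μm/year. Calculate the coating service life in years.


Service life = thickness / degradation rate
Life = 51 / 11 = 4.6 years

4.6 years


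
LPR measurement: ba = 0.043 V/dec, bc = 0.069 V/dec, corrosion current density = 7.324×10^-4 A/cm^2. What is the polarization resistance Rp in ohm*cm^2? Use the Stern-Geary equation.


Apply the Stern-Geary equation: Rp = ba*bc / (2.303*icorr*(ba+bc))
ba*bc = 0.043*0.069 = 0.002967
ba+bc = 0.112; 2.303*icorr*(ba+bc) = 2.303*7.324×10^-4*0.112 = 1.8891233×10^-4
Rp = 0.002967 / 1.8891233×10^-4 = 15.71 ohm*cm^2

15.71 ohm*cm^2


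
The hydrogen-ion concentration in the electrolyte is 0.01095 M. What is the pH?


pH = −log10[H+]
pH = −log10(0.01095) = 1.96

1.96


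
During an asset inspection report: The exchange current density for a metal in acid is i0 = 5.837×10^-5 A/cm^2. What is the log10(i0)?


i0 = 5.837×10^-5 A/cm^2
log10(i0) = -4.234

-4.234


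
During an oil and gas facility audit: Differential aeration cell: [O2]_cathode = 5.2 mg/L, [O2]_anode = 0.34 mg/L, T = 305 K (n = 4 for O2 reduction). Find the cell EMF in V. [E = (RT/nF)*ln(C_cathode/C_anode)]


Apply the Nernst concentration-cell relation: E = (RT/nF)*ln(C_cathode/C_anode)
RT/nF = 8.314*305/(4*96485) = 0.00657037 V
ln(5.2/0.34) = 2.72747
E = 0.00657037 * 2.72747 = 0.01792 V

0.01792 V


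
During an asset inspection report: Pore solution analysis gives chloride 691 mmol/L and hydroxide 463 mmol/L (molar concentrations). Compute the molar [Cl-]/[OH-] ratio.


Threshold parameter = [Cl-] / [OH-] (molar basis; both in mmol/L, so units cancel)
Ratio = 691 / 463 = 1.49

1.49


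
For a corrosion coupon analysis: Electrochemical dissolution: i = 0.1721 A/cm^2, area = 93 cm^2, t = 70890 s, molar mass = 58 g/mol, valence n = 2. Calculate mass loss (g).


Apply Faraday's law: m = i*A*t*M / (n*F)
Total charge passed Q = i*A*t = 0.1721*93*70890 = 1134615.717 C
m = Q*M/(n*F) = 1134615.717*58/(2*96485) = 341.0256 g

341.0256 g


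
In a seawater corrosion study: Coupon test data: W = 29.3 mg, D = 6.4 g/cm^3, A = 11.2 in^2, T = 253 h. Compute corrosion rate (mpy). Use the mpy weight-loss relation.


Apply the mpy weight-loss relation: CR = 534 * W / (D * A * T)
Numerator: 534 * 29.3 = 15646.2
Denominator: 6.4 * 11.2 * 253 = 18135.04
CR = 15646.2 / 18135.04 = 0.8628 mpy

0.8628 mpy


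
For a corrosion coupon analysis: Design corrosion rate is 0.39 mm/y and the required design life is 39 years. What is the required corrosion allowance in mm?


Corrosion allowance = CR × design life
CA = 0.39 * 39 = 15.21 mm

15.21 mm


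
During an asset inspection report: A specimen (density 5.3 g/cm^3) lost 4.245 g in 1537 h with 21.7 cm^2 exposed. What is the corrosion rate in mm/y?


Apply the mm/y weight-loss relation: CR = 87600 * W / (D * A * T)
Numerator: 87600 * 4.245 = 371862.0
Denominator: 5.3 * 21.7 * 1537 = 176770.37
CR = 371862.0 / 176770.37 = 2.103644 mm/y

2.103644 mm/y


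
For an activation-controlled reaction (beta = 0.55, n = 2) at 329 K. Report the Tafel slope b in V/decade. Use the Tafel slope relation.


Apply the Tafel slope relation: b = 2.303*R*T/(beta*n*F)
Numerator: 2.303 * 8.314 * 329 = 6299.41
Denominator: 0.55 * 2 * 96485 = 106133.5
b = 6299.41 / 106133.5 = 0.0594 V/decade

0.0594 V/decade


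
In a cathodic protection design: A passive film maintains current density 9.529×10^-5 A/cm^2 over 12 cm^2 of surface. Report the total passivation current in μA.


I = i_pass * A, then convert A → μA (×10^6)
I = 9.529×10^-5 * 12 * 10^6 = 1143.48 μA

1143.48 μA


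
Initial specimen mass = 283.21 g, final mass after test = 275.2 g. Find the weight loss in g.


Weight loss = initial − final
WL = 283.21 − 275.2 = 8.01 g

8.01 g


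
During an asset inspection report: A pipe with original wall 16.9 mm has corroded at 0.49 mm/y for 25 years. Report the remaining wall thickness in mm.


Remaining wall = original − CR × time
t = 16.9 − 0.49*25 = 16.9 − 12.25 = 4.65 mm

4.65 mm


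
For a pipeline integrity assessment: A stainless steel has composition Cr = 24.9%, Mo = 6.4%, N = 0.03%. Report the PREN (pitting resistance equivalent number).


Apply the PREN formula: PREN = Cr + 3.3*Mo + 16*N
PREN = 24.9 + 3.3*6.4 + 16*0.03
PREN = 24.9 + 21.12 + 0.48 = 46.5

46.5


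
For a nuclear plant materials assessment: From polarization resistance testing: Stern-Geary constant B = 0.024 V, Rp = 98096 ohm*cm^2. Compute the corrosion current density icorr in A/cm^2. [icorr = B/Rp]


Apply the Stern-Geary relation: icorr = B / Rp
icorr = 0.024 / 98096 = 2.447×10^-7 A/cm^2

2.447×10^-7 A/cm^2


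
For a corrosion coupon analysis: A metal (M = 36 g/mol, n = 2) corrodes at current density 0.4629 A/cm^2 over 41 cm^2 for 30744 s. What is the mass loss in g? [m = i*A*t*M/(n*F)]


Apply Faraday's law: m = i*A*t*M / (n*F)
Total charge passed Q = i*A*t = 0.4629*41*30744 = 583487.3016 C
m = Q*M/(n*F) = 583487.3016*36/(2*96485) = 108.85393 g

108.85393 g


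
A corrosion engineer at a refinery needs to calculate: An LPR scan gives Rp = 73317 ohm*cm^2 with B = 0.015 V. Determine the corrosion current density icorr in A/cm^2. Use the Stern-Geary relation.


Apply the Stern-Geary relation: icorr = B / Rp
icorr = 0.015 / 73317 = 2.046×10^-7 A/cm^2

2.046×10^-7 A/cm^2


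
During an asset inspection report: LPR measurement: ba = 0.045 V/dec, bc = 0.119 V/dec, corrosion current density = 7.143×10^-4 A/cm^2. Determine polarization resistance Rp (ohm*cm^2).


Apply the Stern-Geary equation: Rp = ba*bc / (2.303*icorr*(ba+bc))
ba*bc = 0.045*0.119 = 0.005355
ba+bc = 0.164; 2.303*icorr*(ba+bc) = 2.303*7.143×10^-4*0.164 = 2.697854×10^-4
Rp = 0.005355 / 2.697854×10^-4 = 19.8 ohm*cm^2

19.8 ohm*cm^2


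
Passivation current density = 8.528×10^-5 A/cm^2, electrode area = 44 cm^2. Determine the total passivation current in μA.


I = i_pass * A, then convert A → μA (×10^6)
I = 8.528×10^-5 * 44 * 10^6 = 3752.32 μA

3752.32 μA


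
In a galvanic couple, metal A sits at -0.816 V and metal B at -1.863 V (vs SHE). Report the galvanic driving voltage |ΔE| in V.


Driving voltage is the absolute potential difference.
|ΔE| = |-0.816 − (-1.863)| = 1.047 V

1.047 V


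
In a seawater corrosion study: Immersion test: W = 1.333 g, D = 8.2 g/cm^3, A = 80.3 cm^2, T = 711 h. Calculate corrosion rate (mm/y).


Apply the mm/y weight-loss relation: CR = 87600 * W / (D * A * T)
Numerator: 87600 * 1.333 = 116770.8
Denominator: 8.2 * 80.3 * 711 = 468165.06
CR = 116770.8 / 468165.06 = 0.24942 mm/y

0.24942 mm/y


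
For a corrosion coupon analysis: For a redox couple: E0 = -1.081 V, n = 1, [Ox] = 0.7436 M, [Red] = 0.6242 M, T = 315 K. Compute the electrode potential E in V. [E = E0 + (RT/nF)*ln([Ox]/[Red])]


Apply the Nernst equation: E = E0 + (RT/nF)*ln([Ox]/[Red])
Step 1: RT/nF = 8.314*315/(1*96485) = 0.02714318 V
Step 2: [Ox]/[Red] = 0.7436/0.6242 = 1.191285
Step 3: ln(1.191285) = 0.175033
Step 4: correction = 0.02714318 * 0.175033 = 0.0048 V
E = -1.081 + 0.0048 = -1.0762 V

-1.0762 V


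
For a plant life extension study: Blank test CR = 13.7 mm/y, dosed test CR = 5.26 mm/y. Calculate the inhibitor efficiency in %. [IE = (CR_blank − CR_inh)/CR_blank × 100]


Apply the inhibitor-efficiency definition: IE = (CR_blank − CR_inh)/CR_blank × 100
IE = (13.7 − 5.26) / 13.7 × 100
IE = 8.44 / 13.7 × 100 = 61.6 %

61.6 %


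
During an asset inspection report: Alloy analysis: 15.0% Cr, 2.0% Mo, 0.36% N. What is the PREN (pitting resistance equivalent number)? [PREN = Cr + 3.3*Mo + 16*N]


Apply the PREN formula: PREN = Cr + 3.3*Mo + 16*N
PREN = 15.0 + 3.3*2.0 + 16*0.36
PREN = 15.0 + 6.6 + 5.76 = 27.36

27.36


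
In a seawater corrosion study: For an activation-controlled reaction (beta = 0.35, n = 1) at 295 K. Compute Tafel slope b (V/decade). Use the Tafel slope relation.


Apply the Tafel slope relation: b = 2.303*R*T/(beta*n*F)
Numerator: 2.303 * 8.314 * 295 = 5648.41
Denominator: 0.35 * 1 * 96485 = 33769.75
b = 5648.41 / 33769.75 = 0.167 V/decade

0.167 V/decade


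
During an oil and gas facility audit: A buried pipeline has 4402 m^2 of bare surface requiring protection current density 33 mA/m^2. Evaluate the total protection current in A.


I = area * current density, then convert mA → A (÷1000)
I = 4402 * 33 / 1000 = 145.27 A

145.27 A


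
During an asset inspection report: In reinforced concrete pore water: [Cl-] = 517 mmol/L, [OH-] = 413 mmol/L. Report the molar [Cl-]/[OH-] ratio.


Threshold parameter = [Cl-] / [OH-] (molar basis; both in mmol/L, so units cancel)
Ratio = 517 / 413 = 1.25

1.25


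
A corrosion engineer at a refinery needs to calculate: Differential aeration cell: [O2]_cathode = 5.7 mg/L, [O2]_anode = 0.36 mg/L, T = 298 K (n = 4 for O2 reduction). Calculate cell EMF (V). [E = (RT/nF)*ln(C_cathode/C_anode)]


Apply the Nernst concentration-cell relation: E = (RT/nF)*ln(C_cathode/C_anode)
RT/nF = 8.314*298/(4*96485) = 0.00641958 V
ln(5.7/0.36) = 2.76212
E = 0.00641958 * 2.76212 = 0.01773 V

0.01773 V


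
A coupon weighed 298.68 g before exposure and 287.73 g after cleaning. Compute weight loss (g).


Weight loss = initial − final
WL = 298.68 − 287.73 = 10.95 g

10.95 g


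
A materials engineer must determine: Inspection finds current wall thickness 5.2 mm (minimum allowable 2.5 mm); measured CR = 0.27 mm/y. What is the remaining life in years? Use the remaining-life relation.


Apply the remaining-life relation: RL = (t_current − t_min) / CR
RL = (5.2 − 2.5) / 0.27 = 2.7 / 0.27 = 10.0 years

10.0 years


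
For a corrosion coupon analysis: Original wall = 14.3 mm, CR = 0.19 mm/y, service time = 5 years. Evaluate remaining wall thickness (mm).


Remaining wall = original − CR × time
t = 14.3 − 0.19*5 = 14.3 − 0.95 = 13.35 mm

13.35 mm


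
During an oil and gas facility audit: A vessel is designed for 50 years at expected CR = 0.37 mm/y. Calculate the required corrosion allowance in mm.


Corrosion allowance = CR × design life
CA = 0.37 * 50 = 18.5 mm

18.5 mm


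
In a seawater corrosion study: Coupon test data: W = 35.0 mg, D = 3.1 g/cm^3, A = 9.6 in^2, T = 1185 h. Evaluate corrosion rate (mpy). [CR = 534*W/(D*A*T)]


Apply the mpy weight-loss relation: CR = 534 * W / (D * A * T)
Numerator: 534 * 35.0 = 18690.0
Denominator: 3.1 * 9.6 * 1185 = 35265.6
CR = 18690.0 / 35265.6 = 0.53 mpy

0.53 mpy


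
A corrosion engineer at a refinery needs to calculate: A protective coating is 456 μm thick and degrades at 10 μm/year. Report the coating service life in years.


Service life = thickness / degradation rate
Life = 456 / 10 = 45.6 years

45.6 years


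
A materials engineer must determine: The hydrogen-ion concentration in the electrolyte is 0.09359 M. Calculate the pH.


pH = −log10[H+]
pH = −log10(0.09359) = 1.03

1.03


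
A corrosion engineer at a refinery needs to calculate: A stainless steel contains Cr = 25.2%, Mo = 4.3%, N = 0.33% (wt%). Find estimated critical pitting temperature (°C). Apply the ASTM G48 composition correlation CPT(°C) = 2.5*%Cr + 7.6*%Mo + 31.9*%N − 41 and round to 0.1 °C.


Apply the ASTM G48 empirical CPT estimate: CPT(°C) = 2.5*%Cr + 7.6*%Mo + 31.9*%N − 41
2.5*25.2 = 63; 7.6*4.3 = 32.68; 31.9*0.33 = 10.527
CPT = 63 + 32.68 + 10.527 − 41 = 65.207 °C
Rounded to 0.1 °C: CPT ≈ 65.2 °C

65.2 °C


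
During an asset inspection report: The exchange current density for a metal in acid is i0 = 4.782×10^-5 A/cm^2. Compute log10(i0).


i0 = 4.782×10^-5 A/cm^2
log10(i0) = -4.32

-4.32


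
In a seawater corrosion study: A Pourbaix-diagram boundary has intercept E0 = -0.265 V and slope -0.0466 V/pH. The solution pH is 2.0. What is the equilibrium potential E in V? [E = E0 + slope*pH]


Apply the Pourbaix line equation: E = E0 + slope*pH
E = -0.265 + (-0.0466)*2.0 = -0.265 + (-0.0932) = -0.3582 V
Rounded to 3 decimal places: E = -0.358 V

-0.358 V


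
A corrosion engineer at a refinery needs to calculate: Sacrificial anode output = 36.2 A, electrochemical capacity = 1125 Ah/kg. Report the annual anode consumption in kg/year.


Annual consumption = current * hours per year / capacity
Rate = 36.2 * 8760 / 1125 = 281.9 kg/year

281.9 kg/year


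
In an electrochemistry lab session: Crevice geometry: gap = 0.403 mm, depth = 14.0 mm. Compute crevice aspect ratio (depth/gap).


Aspect ratio = depth / gap
Ratio = 14.0 / 0.403 = 34.7

34.7


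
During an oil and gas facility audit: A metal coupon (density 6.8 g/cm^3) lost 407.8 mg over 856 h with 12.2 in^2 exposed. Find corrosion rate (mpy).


Apply the mpy weight-loss relation: CR = 534 * W / (D * A * T)
Numerator: 534 * 407.8 = 217765.2
Denominator: 6.8 * 12.2 * 856 = 71013.76
CR = 217765.2 / 71013.76 = 3.06652 mpy

3.06652 mpy


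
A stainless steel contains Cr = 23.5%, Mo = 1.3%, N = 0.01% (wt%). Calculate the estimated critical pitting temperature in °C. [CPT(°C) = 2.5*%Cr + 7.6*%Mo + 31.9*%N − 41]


Apply the ASTM G48 empirical CPT estimate: CPT(°C) = 2.5*%Cr + 7.6*%Mo + 31.9*%N − 41
2.5*23.5 = 58.75; 7.6*1.3 = 9.88; 31.9*0.01 = 0.319
CPT = 58.75 + 9.88 + 0.319 − 41 = 27.949 °C
Rounded to 0.1 °C: CPT ≈ 27.9 °C

27.9 °C


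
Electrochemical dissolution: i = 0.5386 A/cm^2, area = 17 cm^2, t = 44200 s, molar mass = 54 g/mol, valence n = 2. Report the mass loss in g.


Apply Faraday's law: m = i*A*t*M / (n*F)
Total charge passed Q = i*A*t = 0.5386*17*44200 = 404704.04 C
m = Q*M/(n*F) = 404704.04*54/(2*96485) = 113.25086 g

113.25086 g


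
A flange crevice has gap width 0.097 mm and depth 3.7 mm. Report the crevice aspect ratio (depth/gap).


Aspect ratio = depth / gap
Ratio = 3.7 / 0.097 = 38.1

38.1


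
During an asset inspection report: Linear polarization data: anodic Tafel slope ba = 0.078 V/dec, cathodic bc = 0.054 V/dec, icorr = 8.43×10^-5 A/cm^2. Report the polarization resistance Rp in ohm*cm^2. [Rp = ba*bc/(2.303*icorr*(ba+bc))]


Apply the Stern-Geary equation: Rp = ba*bc / (2.303*icorr*(ba+bc))
ba*bc = 0.078*0.054 = 0.004212
ba+bc = 0.132; 2.303*icorr*(ba+bc) = 2.303*8.43×10^-5*0.132 = 2.5626863×10^-5
Rp = 0.004212 / 2.5626863×10^-5 = 164.36 ohm*cm^2

164.36 ohm*cm^2


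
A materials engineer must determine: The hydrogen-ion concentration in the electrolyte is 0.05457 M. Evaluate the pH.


pH = −log10[H+]
pH = −log10(0.05457) = 1.26

1.26


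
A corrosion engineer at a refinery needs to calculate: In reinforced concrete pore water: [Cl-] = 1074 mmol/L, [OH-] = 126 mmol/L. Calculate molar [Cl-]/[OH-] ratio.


Threshold parameter = [Cl-] / [OH-] (molar basis; both in mmol/L, so units cancel)
Ratio = 1074 / 126 = 8.52

8.52


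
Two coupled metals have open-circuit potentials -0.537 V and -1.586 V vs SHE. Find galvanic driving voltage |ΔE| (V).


Driving voltage is the absolute potential difference.
|ΔE| = |-0.537 − (-1.586)| = 1.049 V

1.049 V


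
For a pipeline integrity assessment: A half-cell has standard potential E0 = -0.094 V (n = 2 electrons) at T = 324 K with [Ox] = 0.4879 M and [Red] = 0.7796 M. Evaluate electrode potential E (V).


Apply the Nernst equation: E = E0 + (RT/nF)*ln([Ox]/[Red])
Step 1: RT/nF = 8.314*324/(2*96485) = 0.01395935 V
Step 2: [Ox]/[Red] = 0.4879/0.7796 = 0.625834
Step 3: ln(0.625834) = -0.46867
Step 4: correction = 0.01395935 * -0.46867 = -0.007 V
E = -0.094 + -0.007 = -0.101 V

-0.101 V


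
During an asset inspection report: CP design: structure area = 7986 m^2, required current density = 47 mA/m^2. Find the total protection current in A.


I = area * current density, then convert mA → A (÷1000)
I = 7986 * 47 / 1000 = 375.34 A

375.34 A


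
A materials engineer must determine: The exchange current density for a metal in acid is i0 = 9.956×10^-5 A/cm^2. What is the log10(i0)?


i0 = 9.956×10^-5 A/cm^2
log10(i0) = -4.002

-4.002


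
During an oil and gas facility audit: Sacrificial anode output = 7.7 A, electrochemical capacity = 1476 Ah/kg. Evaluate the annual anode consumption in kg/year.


Annual consumption = current * hours per year / capacity
Rate = 7.7 * 8760 / 1476 = 45.7 kg/year

45.7 kg/year


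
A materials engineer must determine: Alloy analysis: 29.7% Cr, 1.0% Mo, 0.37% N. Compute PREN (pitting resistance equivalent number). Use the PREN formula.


Apply the PREN formula: PREN = Cr + 3.3*Mo + 16*N
PREN = 29.7 + 3.3*1.0 + 16*0.37
PREN = 29.7 + 3.3 + 5.92 = 38.92

38.92


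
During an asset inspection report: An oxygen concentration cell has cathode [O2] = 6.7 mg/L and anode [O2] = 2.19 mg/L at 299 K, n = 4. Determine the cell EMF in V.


Apply the Nernst concentration-cell relation: E = (RT/nF)*ln(C_cathode/C_anode)
RT/nF = 8.314*299/(4*96485) = 0.00644112 V
ln(6.7/2.19) = 1.11821
E = 0.00644112 * 1.11821 = 0.0072 V

0.0072 V


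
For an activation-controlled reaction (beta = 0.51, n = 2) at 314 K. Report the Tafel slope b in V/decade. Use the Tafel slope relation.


Apply the Tafel slope relation: b = 2.303*R*T/(beta*n*F)
Numerator: 2.303 * 8.314 * 314 = 6012.2
Denominator: 0.51 * 2 * 96485 = 98414.7
b = 6012.2 / 98414.7 = 0.0611 V/decade

0.0611 V/decade


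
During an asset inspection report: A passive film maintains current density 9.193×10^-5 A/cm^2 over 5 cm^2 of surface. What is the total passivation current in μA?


I = i_pass * A, then convert A → μA (×10^6)
I = 9.193×10^-5 * 5 * 10^6 = 459.65 μA

459.65 μA


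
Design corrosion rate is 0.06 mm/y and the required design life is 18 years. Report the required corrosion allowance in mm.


Corrosion allowance = CR × design life
CA = 0.06 * 18 = 1.08 mm

1.08 mm


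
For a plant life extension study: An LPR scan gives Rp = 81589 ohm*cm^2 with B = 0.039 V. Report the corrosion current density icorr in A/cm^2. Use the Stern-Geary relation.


Apply the Stern-Geary relation: icorr = B / Rp
icorr = 0.039 / 81589 = 4.78×10^-7 A/cm^2

4.78×10^-7 A/cm^2


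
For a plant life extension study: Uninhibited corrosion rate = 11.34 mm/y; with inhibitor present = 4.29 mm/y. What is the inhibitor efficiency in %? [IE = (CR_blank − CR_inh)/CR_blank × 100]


Apply the inhibitor-efficiency definition: IE = (CR_blank − CR_inh)/CR_blank × 100
IE = (11.34 − 4.29) / 11.34 × 100
IE = 7.05 / 11.34 × 100 = 62.2 %

62.2 %


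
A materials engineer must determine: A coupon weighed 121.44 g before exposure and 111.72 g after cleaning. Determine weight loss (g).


Weight loss = initial − final
WL = 121.44 − 111.72 = 9.72 g

9.72 g


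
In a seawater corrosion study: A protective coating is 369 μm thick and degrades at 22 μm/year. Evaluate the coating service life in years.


Service life = thickness / degradation rate
Life = 369 / 22 = 16.8 years

16.8 years


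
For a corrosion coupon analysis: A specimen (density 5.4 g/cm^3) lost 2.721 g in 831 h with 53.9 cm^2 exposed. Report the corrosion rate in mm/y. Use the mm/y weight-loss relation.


Apply the mm/y weight-loss relation: CR = 87600 * W / (D * A * T)
Numerator: 87600 * 2.721 = 238359.6
Denominator: 5.4 * 53.9 * 831 = 241870.86
CR = 238359.6 / 241870.86 = 0.9855 mm/y

0.9855 mm/y


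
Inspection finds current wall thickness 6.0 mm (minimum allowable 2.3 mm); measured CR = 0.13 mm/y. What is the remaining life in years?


Apply the remaining-life relation: RL = (t_current − t_min) / CR
RL = (6.0 − 2.3) / 0.13 = 3.7 / 0.13 = 28.5 years

28.5 years


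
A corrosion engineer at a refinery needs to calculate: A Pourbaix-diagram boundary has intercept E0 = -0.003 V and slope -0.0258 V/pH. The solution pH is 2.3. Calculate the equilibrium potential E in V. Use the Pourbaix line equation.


Apply the Pourbaix line equation: E = E0 + slope*pH
E = -0.003 + (-0.0258)*2.3 = -0.003 + (-0.05934) = -0.06234 V
Rounded to 3 decimal places: E = -0.062 V

-0.062 V


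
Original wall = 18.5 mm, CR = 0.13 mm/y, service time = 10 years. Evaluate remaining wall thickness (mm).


Remaining wall = original − CR × time
t = 18.5 − 0.13*10 = 18.5 − 1.3 = 17.2 mm

17.2 mm


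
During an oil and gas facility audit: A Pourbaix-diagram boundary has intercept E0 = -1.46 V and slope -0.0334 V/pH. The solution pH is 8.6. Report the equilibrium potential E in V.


Apply the Pourbaix line equation: E = E0 + slope*pH
E = -1.46 + (-0.0334)*8.6 = -1.46 + (-0.28724) = -1.74724 V
Rounded to 3 decimal places: E = -1.747 V

-1.747 V


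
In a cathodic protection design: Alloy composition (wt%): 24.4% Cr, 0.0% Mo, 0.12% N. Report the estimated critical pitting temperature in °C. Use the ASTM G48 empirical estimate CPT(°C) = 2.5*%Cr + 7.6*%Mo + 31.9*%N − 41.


Apply the ASTM G48 empirical CPT estimate: CPT(°C) = 2.5*%Cr + 7.6*%Mo + 31.9*%N − 41
2.5*24.4 = 61; 7.6*0.0 = 0; 31.9*0.12 = 3.828
CPT = 61 + 0 + 3.828 − 41 = 23.828 °C
Rounded to 0.1 °C: CPT ≈ 23.8 °C

23.8 °C


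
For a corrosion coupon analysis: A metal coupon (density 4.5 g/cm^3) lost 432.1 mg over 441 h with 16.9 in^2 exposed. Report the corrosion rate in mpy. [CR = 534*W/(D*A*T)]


Apply the mpy weight-loss relation: CR = 534 * W / (D * A * T)
Numerator: 534 * 432.1 = 230741.4
Denominator: 4.5 * 16.9 * 441 = 33538.05
CR = 230741.4 / 33538.05 = 6.88 mpy

6.88 mpy


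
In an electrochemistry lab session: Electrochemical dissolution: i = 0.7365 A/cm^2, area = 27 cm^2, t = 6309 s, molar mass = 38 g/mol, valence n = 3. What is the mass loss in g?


Apply Faraday's law: m = i*A*t*M / (n*F)
Total charge passed Q = i*A*t = 0.7365*27*6309 = 125457.6195 C
m = Q*M/(n*F) = 125457.6195*38/(3*96485) = 16.47 g

16.47 g


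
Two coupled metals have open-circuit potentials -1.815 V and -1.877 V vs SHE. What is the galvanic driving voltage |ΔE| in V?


Driving voltage is the absolute potential difference.
|ΔE| = |-1.815 − (-1.877)| = 0.062 V

0.062 V


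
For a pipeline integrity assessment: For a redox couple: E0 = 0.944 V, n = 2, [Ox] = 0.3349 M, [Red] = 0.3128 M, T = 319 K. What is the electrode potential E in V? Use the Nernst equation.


Apply the Nernst equation: E = E0 + (RT/nF)*ln([Ox]/[Red])
Step 1: RT/nF = 8.314*319/(2*96485) = 0.01374393 V
Step 2: [Ox]/[Red] = 0.3349/0.3128 = 1.070652
Step 3: ln(1.070652) = 0.068268
Step 4: correction = 0.01374393 * 0.068268 = 0.001 V
E = 0.944 + 0.001 = 0.945 V

0.945 V


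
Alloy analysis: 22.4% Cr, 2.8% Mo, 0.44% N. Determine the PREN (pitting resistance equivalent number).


Apply the PREN formula: PREN = Cr + 3.3*Mo + 16*N
PREN = 22.4 + 3.3*2.8 + 16*0.44
PREN = 22.4 + 9.24 + 7.04 = 38.68

38.68


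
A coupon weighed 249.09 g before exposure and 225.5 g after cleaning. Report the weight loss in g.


Weight loss = initial − final
WL = 249.09 − 225.5 = 23.59 g

23.59 g


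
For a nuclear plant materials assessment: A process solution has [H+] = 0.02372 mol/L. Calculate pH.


pH = −log10[H+]
pH = −log10(0.02372) = 1.62

1.62


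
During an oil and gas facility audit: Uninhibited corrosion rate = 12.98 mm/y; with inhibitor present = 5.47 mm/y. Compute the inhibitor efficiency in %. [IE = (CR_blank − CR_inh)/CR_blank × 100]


Apply the inhibitor-efficiency definition: IE = (CR_blank − CR_inh)/CR_blank × 100
IE = (12.98 − 5.47) / 12.98 × 100
IE = 7.51 / 12.98 × 100 = 57.9 %

57.9 %


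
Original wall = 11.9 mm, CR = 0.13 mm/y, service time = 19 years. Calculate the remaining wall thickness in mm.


Remaining wall = original − CR × time
t = 11.9 − 0.13*19 = 11.9 − 2.47 = 9.43 mm

9.43 mm


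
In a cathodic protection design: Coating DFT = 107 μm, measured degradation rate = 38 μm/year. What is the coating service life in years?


Service life = thickness / degradation rate
Life = 107 / 38 = 2.8 years

2.8 years


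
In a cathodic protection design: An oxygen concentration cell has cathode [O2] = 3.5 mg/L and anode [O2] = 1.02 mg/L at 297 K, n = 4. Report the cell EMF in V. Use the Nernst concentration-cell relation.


Apply the Nernst concentration-cell relation: E = (RT/nF)*ln(C_cathode/C_anode)
RT/nF = 8.314*297/(4*96485) = 0.00639804 V
ln(3.5/1.02) = 1.23296
E = 0.00639804 * 1.23296 = 0.00789 V

0.00789 V


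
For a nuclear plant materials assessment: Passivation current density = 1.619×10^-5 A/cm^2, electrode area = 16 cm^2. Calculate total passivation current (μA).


I = i_pass * A, then convert A → μA (×10^6)
I = 1.619×10^-5 * 16 * 10^6 = 259.04 μA

259.04 μA


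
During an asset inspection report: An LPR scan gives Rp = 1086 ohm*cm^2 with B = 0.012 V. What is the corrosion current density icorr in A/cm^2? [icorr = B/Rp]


Apply the Stern-Geary relation: icorr = B / Rp
icorr = 0.012 / 1086 = 1.105×10^-5 A/cm^2

1.105×10^-5 A/cm^2


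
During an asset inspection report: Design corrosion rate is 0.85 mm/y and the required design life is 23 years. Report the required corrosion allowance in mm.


Corrosion allowance = CR × design life
CA = 0.85 * 23 = 19.55 mm

19.55 mm


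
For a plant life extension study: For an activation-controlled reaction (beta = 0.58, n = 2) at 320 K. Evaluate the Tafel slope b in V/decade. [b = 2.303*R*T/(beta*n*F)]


Apply the Tafel slope relation: b = 2.303*R*T/(beta*n*F)
Numerator: 2.303 * 8.314 * 320 = 6127.09
Denominator: 0.58 * 2 * 96485 = 111922.6
b = 6127.09 / 111922.6 = 0.055 V/decade

0.055 V/decade


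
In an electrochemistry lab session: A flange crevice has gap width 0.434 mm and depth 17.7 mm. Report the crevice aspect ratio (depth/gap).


Aspect ratio = depth / gap
Ratio = 17.7 / 0.434 = 40.8

40.8


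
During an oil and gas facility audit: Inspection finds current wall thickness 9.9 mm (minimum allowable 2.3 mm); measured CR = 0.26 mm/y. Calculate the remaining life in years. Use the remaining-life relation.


Apply the remaining-life relation: RL = (t_current − t_min) / CR
RL = (9.9 − 2.3) / 0.26 = 7.6 / 0.26 = 29.2 years

29.2 years


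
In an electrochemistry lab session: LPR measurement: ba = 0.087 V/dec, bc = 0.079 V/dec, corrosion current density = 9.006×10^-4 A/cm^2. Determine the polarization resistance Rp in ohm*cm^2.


Apply the Stern-Geary equation: Rp = ba*bc / (2.303*icorr*(ba+bc))
ba*bc = 0.087*0.079 = 0.006873
ba+bc = 0.166; 2.303*icorr*(ba+bc) = 2.303*9.006×10^-4*0.166 = 3.4429758×10^-4
Rp = 0.006873 / 3.4429758×10^-4 = 20.0 ohm*cm^2

20.0 ohm*cm^2


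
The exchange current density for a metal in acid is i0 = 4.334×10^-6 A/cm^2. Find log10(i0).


i0 = 4.334×10^-6 A/cm^2
log10(i0) = -5.363

-5.363


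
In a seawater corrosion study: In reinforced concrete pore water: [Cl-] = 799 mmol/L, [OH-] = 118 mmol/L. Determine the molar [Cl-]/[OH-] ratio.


Threshold parameter = [Cl-] / [OH-] (molar basis; both in mmol/L, so units cancel)
Ratio = 799 / 118 = 6.77

6.77


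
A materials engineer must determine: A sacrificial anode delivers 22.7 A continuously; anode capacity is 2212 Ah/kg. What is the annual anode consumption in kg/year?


Annual consumption = current * hours per year / capacity
Rate = 22.7 * 8760 / 2212 = 89.9 kg/year

89.9 kg/year


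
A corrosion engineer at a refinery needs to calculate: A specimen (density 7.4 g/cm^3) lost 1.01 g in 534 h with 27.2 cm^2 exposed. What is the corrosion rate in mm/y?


Apply the mm/y weight-loss relation: CR = 87600 * W / (D * A * T)
Numerator: 87600 * 1.01 = 88476.0
Denominator: 7.4 * 27.2 * 534 = 107483.52
CR = 88476.0 / 107483.52 = 0.82316 mm/y

0.82316 mm/y


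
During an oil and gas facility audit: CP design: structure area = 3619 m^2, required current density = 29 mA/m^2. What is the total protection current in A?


I = area * current density, then convert mA → A (÷1000)
I = 3619 * 29 / 1000 = 104.95 A

104.95 A


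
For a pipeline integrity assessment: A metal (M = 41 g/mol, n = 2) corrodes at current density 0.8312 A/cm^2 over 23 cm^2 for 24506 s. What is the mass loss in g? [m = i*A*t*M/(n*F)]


Apply Faraday's law: m = i*A*t*M / (n*F)
Total charge passed Q = i*A*t = 0.8312*23*24506 = 468495.9056 C
m = Q*M/(n*F) = 468495.9056*41/(2*96485) = 99.541 g

99.541 g


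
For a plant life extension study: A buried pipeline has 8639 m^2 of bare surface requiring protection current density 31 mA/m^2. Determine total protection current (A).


I = area * current density, then convert mA → A (÷1000)
I = 8639 * 31 / 1000 = 267.81 A

267.81 A


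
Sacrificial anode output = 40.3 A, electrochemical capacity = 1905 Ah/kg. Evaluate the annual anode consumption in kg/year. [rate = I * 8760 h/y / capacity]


Annual consumption = current * hours per year / capacity
Rate = 40.3 * 8760 / 1905 = 185.3 kg/year

185.3 kg/year


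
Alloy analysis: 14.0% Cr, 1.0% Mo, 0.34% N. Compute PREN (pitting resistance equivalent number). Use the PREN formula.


Apply the PREN formula: PREN = Cr + 3.3*Mo + 16*N
PREN = 14.0 + 3.3*1.0 + 16*0.34
PREN = 14.0 + 3.3 + 5.44 = 22.74

22.74


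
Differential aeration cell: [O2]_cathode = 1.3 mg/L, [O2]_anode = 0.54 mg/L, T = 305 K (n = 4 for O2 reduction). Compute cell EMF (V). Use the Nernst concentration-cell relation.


Apply the Nernst concentration-cell relation: E = (RT/nF)*ln(C_cathode/C_anode)
RT/nF = 8.314*305/(4*96485) = 0.00657037 V
ln(1.3/0.54) = 0.87855
E = 0.00657037 * 0.87855 = 0.00577 V

0.00577 V


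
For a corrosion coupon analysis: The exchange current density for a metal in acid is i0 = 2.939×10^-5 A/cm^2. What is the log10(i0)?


i0 = 2.939×10^-5 A/cm^2
log10(i0) = -4.532

-4.532


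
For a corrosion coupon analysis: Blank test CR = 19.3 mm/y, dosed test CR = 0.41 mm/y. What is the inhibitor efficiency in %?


Apply the inhibitor-efficiency definition: IE = (CR_blank − CR_inh)/CR_blank × 100
IE = (19.3 − 0.41) / 19.3 × 100
IE = 18.89 / 19.3 × 100 = 97.9 %

97.9 %


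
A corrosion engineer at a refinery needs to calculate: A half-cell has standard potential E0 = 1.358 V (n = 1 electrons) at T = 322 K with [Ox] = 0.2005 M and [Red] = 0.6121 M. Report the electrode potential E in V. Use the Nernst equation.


Apply the Nernst equation: E = E0 + (RT/nF)*ln([Ox]/[Red])
Step 1: RT/nF = 8.314*322/(1*96485) = 0.02774636 V
Step 2: [Ox]/[Red] = 0.2005/0.6121 = 0.327561
Step 3: ln(0.327561) = -1.116081
Step 4: correction = 0.02774636 * -1.116081 = -0.031 V
E = 1.358 + -0.031 = 1.327 V

1.327 V


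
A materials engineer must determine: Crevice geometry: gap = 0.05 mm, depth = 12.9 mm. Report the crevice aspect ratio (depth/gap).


Aspect ratio = depth / gap
Ratio = 12.9 / 0.05 = 258.0

258.0


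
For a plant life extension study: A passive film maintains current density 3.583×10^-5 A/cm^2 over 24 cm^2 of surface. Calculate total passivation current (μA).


I = i_pass * A, then convert A → μA (×10^6)
I = 3.583×10^-5 * 24 * 10^6 = 859.92 μA

859.92 μA


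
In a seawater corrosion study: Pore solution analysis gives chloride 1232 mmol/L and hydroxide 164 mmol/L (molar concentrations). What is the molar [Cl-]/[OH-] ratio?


Threshold parameter = [Cl-] / [OH-] (molar basis; both in mmol/L, so units cancel)
Ratio = 1232 / 164 = 7.51

7.51


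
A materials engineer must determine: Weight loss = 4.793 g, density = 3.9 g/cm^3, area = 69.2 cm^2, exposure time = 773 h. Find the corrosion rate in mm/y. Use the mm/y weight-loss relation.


Apply the mm/y weight-loss relation: CR = 87600 * W / (D * A * T)
Numerator: 87600 * 4.793 = 419866.8
Denominator: 3.9 * 69.2 * 773 = 208617.24
CR = 419866.8 / 208617.24 = 2.0126 mm/y

2.0126 mm/y


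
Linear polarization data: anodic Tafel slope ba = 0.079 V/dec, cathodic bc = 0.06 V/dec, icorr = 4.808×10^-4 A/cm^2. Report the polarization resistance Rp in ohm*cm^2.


Apply the Stern-Geary equation: Rp = ba*bc / (2.303*icorr*(ba+bc))
ba*bc = 0.079*0.06 = 0.00474
ba+bc = 0.139; 2.303*icorr*(ba+bc) = 2.303*4.808×10^-4*0.139 = 1.5391225×10^-4
Rp = 0.00474 / 1.5391225×10^-4 = 30.8 ohm*cm^2

30.8 ohm*cm^2


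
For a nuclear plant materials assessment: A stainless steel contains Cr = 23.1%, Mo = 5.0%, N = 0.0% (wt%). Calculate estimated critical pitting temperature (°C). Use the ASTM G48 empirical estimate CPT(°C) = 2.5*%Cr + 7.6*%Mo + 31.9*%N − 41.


Apply the ASTM G48 empirical CPT estimate: CPT(°C) = 2.5*%Cr + 7.6*%Mo + 31.9*%N − 41
2.5*23.1 = 57.75; 7.6*5.0 = 38; 31.9*0.0 = 0
CPT = 57.75 + 38 + 0 − 41 = 54.75 °C
Rounded to 0.1 °C: CPT ≈ 54.8 °C

54.8 °C


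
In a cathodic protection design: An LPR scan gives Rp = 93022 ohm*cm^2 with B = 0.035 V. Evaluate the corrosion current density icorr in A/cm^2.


Apply the Stern-Geary relation: icorr = B / Rp
icorr = 0.035 / 93022 = 3.763×10^-7 A/cm^2

3.763×10^-7 A/cm^2


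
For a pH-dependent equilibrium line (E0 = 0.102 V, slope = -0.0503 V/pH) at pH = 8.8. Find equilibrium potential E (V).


Apply the Pourbaix line equation: E = E0 + slope*pH
E = 0.102 + (-0.0503)*8.8 = 0.102 + (-0.44264) = -0.34064 V
Rounded to 3 decimal places: E = -0.341 V

-0.341 V


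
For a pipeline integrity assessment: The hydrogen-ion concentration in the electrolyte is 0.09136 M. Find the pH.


pH = −log10[H+]
pH = −log10(0.09136) = 1.04

1.04


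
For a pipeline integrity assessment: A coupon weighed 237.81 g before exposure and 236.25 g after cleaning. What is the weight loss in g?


Weight loss = initial − final
WL = 237.81 − 236.25 = 1.56 g

1.56 g


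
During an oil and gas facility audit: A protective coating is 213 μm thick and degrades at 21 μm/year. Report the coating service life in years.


Service life = thickness / degradation rate
Life = 213 / 21 = 10.1 years

10.1 years


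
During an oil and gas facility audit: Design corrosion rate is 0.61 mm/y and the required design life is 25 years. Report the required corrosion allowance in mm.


Corrosion allowance = CR × design life
CA = 0.61 * 25 = 15.25 mm

15.25 mm


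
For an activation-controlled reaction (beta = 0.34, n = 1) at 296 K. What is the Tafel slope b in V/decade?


Apply the Tafel slope relation: b = 2.303*R*T/(beta*n*F)
Numerator: 2.303 * 8.314 * 296 = 5667.55
Denominator: 0.34 * 1 * 96485 = 32804.9
b = 5667.55 / 32804.9 = 0.1728 V/decade

0.1728 V/decade


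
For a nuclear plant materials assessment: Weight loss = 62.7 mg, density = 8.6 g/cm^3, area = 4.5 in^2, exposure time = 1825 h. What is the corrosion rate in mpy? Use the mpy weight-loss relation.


Apply the mpy weight-loss relation: CR = 534 * W / (D * A * T)
Numerator: 534 * 62.7 = 33481.8
Denominator: 8.6 * 4.5 * 1825 = 70627.5
CR = 33481.8 / 70627.5 = 0.474 mpy

0.474 mpy


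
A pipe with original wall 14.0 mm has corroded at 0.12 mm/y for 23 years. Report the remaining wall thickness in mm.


Remaining wall = original − CR × time
t = 14.0 − 0.12*23 = 14.0 − 2.76 = 11.24 mm

11.24 mm


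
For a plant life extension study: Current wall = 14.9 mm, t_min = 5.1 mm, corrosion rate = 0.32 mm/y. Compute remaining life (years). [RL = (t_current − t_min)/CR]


Apply the remaining-life relation: RL = (t_current − t_min) / CR
RL = (14.9 − 5.1) / 0.32 = 9.8 / 0.32 = 30.6 years

30.6 years


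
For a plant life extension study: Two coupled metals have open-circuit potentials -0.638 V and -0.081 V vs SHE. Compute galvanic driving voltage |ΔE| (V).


Driving voltage is the absolute potential difference.
|ΔE| = |-0.638 − (-0.081)| = 0.557 V

0.557 V


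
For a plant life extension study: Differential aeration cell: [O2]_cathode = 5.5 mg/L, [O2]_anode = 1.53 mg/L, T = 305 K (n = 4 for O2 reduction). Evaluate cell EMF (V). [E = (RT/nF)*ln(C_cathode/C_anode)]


Apply the Nernst concentration-cell relation: E = (RT/nF)*ln(C_cathode/C_anode)
RT/nF = 8.314*305/(4*96485) = 0.00657037 V
ln(5.5/1.53) = 1.27948
E = 0.00657037 * 1.27948 = 0.00841 V

0.00841 V


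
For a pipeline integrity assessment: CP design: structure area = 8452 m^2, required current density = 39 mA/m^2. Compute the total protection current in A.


I = area * current density, then convert mA → A (÷1000)
I = 8452 * 39 / 1000 = 329.63 A

329.63 A


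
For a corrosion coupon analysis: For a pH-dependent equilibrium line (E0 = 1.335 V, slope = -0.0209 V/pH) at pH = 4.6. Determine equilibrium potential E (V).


Apply the Pourbaix line equation: E = E0 + slope*pH
E = 1.335 + (-0.0209)*4.6 = 1.335 + (-0.09614) = 1.23886 V
Rounded to 3 decimal places: E = 1.239 V

1.239 V


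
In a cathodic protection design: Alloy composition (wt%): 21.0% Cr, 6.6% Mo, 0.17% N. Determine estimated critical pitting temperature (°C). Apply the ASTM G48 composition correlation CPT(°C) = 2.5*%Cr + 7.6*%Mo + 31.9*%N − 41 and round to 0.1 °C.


Apply the ASTM G48 empirical CPT estimate: CPT(°C) = 2.5*%Cr + 7.6*%Mo + 31.9*%N − 41
2.5*21.0 = 52.5; 7.6*6.6 = 50.16; 31.9*0.17 = 5.423
CPT = 52.5 + 50.16 + 5.423 − 41 = 67.083 °C
Rounded to 0.1 °C: CPT ≈ 67.1 °C

67.1 °C


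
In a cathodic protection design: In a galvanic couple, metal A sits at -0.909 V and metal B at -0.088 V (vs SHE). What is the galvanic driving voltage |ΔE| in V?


Driving voltage is the absolute potential difference.
|ΔE| = |-0.909 − (-0.088)| = 0.821 V

0.821 V


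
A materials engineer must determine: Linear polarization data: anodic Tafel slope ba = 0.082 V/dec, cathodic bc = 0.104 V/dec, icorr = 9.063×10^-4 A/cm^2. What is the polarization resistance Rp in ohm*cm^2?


Apply the Stern-Geary equation: Rp = ba*bc / (2.303*icorr*(ba+bc))
ba*bc = 0.082*0.104 = 0.008528
ba+bc = 0.186; 2.303*icorr*(ba+bc) = 2.303*9.063×10^-4*0.186 = 3.8822086×10^-4
Rp = 0.008528 / 3.8822086×10^-4 = 21.97 ohm*cm^2

21.97 ohm*cm^2


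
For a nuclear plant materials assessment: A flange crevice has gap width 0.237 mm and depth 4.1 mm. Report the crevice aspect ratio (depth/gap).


Aspect ratio = depth / gap
Ratio = 4.1 / 0.237 = 17.3

17.3


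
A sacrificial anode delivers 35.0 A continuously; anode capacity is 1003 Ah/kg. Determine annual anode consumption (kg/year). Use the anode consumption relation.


Annual consumption = current * hours per year / capacity
Rate = 35.0 * 8760 / 1003 = 305.7 kg/year

305.7 kg/year


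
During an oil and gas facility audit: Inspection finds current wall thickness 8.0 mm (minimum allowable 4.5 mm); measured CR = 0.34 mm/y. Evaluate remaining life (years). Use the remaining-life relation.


Apply the remaining-life relation: RL = (t_current − t_min) / CR
RL = (8.0 − 4.5) / 0.34 = 3.5 / 0.34 = 10.3 years

10.3 years


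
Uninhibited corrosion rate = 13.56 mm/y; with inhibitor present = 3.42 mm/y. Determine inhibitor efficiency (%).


Apply the inhibitor-efficiency definition: IE = (CR_blank − CR_inh)/CR_blank × 100
IE = (13.56 − 3.42) / 13.56 × 100
IE = 10.14 / 13.56 × 100 = 74.8 %

74.8 %


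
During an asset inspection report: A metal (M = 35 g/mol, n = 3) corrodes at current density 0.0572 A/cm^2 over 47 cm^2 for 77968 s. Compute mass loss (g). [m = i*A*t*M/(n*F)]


Apply Faraday's law: m = i*A*t*M / (n*F)
Total charge passed Q = i*A*t = 0.0572*47*77968 = 209609.1712 C
m = Q*M/(n*F) = 209609.1712*35/(3*96485) = 25.34529 g

25.34529 g


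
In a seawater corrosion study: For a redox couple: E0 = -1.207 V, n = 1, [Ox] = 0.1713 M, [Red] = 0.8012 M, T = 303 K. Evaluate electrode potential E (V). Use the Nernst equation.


Apply the Nernst equation: E = E0 + (RT/nF)*ln([Ox]/[Red])
Step 1: RT/nF = 8.314*303/(1*96485) = 0.02610916 V
Step 2: [Ox]/[Red] = 0.1713/0.8012 = 0.213804
Step 3: ln(0.213804) = -1.542696
Step 4: correction = 0.02610916 * -1.542696 = -0.04 V
E = -1.207 + -0.04 = -1.247 V

-1.247 V


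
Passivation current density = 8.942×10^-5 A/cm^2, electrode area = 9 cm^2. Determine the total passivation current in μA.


I = i_pass * A, then convert A → μA (×10^6)
I = 8.942×10^-5 * 9 * 10^6 = 804.78 μA

804.78 μA
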